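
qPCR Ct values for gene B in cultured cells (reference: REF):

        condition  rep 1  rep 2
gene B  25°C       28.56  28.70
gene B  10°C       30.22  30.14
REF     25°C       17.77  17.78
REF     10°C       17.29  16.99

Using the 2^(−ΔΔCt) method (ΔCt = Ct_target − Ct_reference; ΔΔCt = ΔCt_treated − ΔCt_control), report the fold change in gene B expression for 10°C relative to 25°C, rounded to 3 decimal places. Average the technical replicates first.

Mean Ct: gene B 25°C 28.630; gene B 10°C 30.180; REF 25°C 17.775; REF 10°C 17.140
ΔCt(25°C) = 28.630 − 17.775 = 10.855
ΔCt(10°C) = 30.180 − 17.140 = 13.040
ΔΔCt = 13.040 − 10.855 = 2.185
Fold change = 2^(−2.185) = 0.2199

0.220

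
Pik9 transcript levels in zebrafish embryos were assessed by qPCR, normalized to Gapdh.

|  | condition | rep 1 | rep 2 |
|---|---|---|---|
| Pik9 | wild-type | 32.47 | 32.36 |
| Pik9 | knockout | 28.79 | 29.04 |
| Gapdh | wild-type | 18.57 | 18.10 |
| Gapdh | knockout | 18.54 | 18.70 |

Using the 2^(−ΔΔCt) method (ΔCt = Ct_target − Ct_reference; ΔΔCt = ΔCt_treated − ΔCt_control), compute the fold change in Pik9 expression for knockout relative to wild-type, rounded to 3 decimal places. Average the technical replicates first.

13.785

Mean Ct: Pik9 wild-type 32.415; Pik9 knockout 28.915; Gapdh wild-type 18.335; Gapdh knockout 18.620
ΔCt(wild-type) = 32.415 − 18.335 = 14.080
ΔCt(knockout) = 28.915 − 18.620 = 10.295
ΔΔCt = 10.295 − 14.080 = -3.785
Fold change = 2^(−(-3.785)) = 2^3.785 = 13.7847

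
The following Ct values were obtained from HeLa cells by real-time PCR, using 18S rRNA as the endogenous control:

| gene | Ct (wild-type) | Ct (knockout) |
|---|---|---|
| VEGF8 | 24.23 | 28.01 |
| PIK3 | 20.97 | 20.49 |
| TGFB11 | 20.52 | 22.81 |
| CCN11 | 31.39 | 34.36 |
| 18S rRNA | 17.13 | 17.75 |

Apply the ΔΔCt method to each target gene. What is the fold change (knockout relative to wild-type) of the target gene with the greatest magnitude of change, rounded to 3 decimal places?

VEGF8: ΔΔCt = (28.01−17.75) − (24.23−17.13) = 10.26 − 7.10 = 3.16; fold change = 2^-3.16 = 0.112
PIK3: ΔΔCt = (20.49−17.75) − (20.97−17.13) = 2.74 − 3.84 = -1.10; fold change = 2^1.10 = 2.144
TGFB11: ΔΔCt = (22.81−17.75) − (20.52−17.13) = 5.06 − 3.39 = 1.67; fold change = 2^-1.67 = 0.314
CCN11: ΔΔCt = (34.36−17.75) − (31.39−17.13) = 16.61 − 14.26 = 2.35; fold change = 2^-2.35 = 0.196
VEGF8 has the largest |ΔΔCt| = 3.16.

0.112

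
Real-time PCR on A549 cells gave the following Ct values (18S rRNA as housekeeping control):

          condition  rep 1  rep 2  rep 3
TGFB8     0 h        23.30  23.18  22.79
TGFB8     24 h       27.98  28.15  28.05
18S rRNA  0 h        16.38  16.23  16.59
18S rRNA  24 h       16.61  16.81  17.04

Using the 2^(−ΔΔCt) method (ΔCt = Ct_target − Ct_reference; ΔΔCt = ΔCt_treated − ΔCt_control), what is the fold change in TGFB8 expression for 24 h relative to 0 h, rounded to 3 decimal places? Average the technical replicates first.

Mean Ct: TGFB8 0 h 23.090; TGFB8 24 h 28.060; 18S rRNA 0 h 16.400; 18S rRNA 24 h 16.820
ΔCt(0 h) = 23.090 − 16.400 = 6.690
ΔCt(24 h) = 28.060 − 16.820 = 11.240
ΔΔCt = 11.240 − 6.690 = 4.550
Fold change = 2^(−4.550) = 0.0427

0.043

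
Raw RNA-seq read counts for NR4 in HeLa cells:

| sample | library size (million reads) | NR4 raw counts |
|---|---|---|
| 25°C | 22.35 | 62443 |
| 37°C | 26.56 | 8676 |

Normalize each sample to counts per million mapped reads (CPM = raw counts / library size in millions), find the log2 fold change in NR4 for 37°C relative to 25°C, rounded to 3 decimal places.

-3.096

CPM(25°C) = 62443 / 22.35 = 2793.8702
CPM(37°C) = 8676 / 26.56 = 326.6566
Fold change = 326.6566 / 2793.8702 = 0.11692
log2(0.11692) = -3.0964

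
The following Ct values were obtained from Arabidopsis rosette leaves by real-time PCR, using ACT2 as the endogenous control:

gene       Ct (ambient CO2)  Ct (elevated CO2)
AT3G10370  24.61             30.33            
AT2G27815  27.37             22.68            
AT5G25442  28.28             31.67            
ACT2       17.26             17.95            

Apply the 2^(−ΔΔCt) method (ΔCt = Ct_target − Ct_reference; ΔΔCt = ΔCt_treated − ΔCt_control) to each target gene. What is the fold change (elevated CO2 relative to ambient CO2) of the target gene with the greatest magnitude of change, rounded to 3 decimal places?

41.643

AT3G10370: ΔΔCt = (30.33−17.95) − (24.61−17.26) = 12.38 − 7.35 = 5.03; fold change = 2^-5.03 = 0.031
AT2G27815: ΔΔCt = (22.68−17.95) − (27.37−17.26) = 4.73 − 10.11 = -5.38; fold change = 2^5.38 = 41.643
AT5G25442: ΔΔCt = (31.67−17.95) − (28.28−17.26) = 13.72 − 11.02 = 2.70; fold change = 2^-2.70 = 0.154
AT2G27815 has the largest |ΔΔCt| = 5.38.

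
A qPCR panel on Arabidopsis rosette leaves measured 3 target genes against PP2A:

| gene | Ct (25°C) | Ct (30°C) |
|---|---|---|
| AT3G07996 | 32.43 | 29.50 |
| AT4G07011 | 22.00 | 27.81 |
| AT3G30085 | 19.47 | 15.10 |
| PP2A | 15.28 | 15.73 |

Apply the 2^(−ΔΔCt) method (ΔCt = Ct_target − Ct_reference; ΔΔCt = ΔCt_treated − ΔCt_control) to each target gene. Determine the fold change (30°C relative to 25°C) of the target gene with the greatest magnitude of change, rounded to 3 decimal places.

AT3G07996: ΔΔCt = (29.50−15.73) − (32.43−15.28) = 13.77 − 17.15 = -3.38; fold change = 2^3.38 = 10.411
AT4G07011: ΔΔCt = (27.81−15.73) − (22.00−15.28) = 12.08 − 6.72 = 5.36; fold change = 2^-5.36 = 0.024
AT3G30085: ΔΔCt = (15.10−15.73) − (19.47−15.28) = -0.63 − 4.19 = -4.82; fold change = 2^4.82 = 28.246
AT4G07011 has the largest |ΔΔCt| = 5.36.

0.024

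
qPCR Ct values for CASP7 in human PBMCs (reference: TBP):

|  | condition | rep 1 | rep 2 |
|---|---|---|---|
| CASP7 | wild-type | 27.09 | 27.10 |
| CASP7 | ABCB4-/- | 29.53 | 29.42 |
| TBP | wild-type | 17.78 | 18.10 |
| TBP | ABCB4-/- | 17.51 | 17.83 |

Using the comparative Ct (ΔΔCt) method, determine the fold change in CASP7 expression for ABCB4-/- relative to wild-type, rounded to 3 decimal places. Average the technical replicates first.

0.159

Mean Ct: CASP7 wild-type 27.095; CASP7 ABCB4-/- 29.475; TBP wild-type 17.940; TBP ABCB4-/- 17.670
ΔCt(wild-type) = 27.095 − 17.940 = 9.155
ΔCt(ABCB4-/-) = 29.475 − 17.670 = 11.805
ΔΔCt = 11.805 − 9.155 = 2.650
Fold change = 2^(−2.650) = 0.1593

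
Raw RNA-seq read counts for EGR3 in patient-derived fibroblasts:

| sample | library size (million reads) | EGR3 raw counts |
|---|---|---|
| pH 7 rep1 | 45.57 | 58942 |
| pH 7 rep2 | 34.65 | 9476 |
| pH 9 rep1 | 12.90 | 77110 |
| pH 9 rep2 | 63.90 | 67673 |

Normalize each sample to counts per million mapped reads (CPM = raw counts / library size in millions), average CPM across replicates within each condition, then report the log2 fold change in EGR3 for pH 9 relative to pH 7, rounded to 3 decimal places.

2.167

CPM(pH 7 rep1) = 58942 / 45.57 = 1293.4387
CPM(pH 7 rep2) = 9476 / 34.65 = 273.4776
CPM(pH 9 rep1) = 77110 / 12.90 = 5977.5194
CPM(pH 9 rep2) = 67673 / 63.90 = 1059.0454
mean CPM(pH 7) = 783.4581; mean CPM(pH 9) = 3518.2824
Fold change = 3518.2824 / 783.4581 = 4.49071
log2(4.49071) = 2.1669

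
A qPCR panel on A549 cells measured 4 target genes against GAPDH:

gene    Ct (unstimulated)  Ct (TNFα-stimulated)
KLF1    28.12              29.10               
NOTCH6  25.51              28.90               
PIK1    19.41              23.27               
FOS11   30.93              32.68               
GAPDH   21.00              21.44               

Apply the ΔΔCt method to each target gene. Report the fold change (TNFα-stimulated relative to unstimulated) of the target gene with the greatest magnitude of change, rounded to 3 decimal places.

KLF1: ΔΔCt = (29.10−21.44) − (28.12−21.00) = 7.66 − 7.12 = 0.54; fold change = 2^-0.54 = 0.688
NOTCH6: ΔΔCt = (28.90−21.44) − (25.51−21.00) = 7.46 − 4.51 = 2.95; fold change = 2^-2.95 = 0.129
PIK1: ΔΔCt = (23.27−21.44) − (19.41−21.00) = 1.83 − (-1.59) = 3.42; fold change = 2^-3.42 = 0.093
FOS11: ΔΔCt = (32.68−21.44) − (30.93−21.00) = 11.24 − 9.93 = 1.31; fold change = 2^-1.31 = 0.403
PIK1 has the largest |ΔΔCt| = 3.42.

0.093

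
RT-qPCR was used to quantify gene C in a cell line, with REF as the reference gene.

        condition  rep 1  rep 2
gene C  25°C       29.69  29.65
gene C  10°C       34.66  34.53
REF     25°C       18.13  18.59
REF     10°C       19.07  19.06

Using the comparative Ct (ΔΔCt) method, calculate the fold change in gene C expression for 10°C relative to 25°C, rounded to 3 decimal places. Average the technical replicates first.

Mean Ct: gene C 25°C 29.670; gene C 10°C 34.595; REF 25°C 18.360; REF 10°C 19.065
ΔCt(25°C) = 29.670 − 18.360 = 11.310
ΔCt(10°C) = 34.595 − 19.065 = 15.530
ΔΔCt = 15.530 − 11.310 = 4.220
Fold change = 2^(−4.220) = 0.0537

0.054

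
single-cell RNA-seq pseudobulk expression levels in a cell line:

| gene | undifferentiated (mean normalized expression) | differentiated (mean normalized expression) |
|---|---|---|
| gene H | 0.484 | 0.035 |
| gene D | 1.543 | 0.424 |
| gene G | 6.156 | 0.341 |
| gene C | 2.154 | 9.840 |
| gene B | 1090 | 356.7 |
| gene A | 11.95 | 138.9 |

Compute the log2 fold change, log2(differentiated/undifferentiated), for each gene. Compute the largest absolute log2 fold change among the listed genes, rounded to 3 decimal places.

4.174

log2(0.035/0.484) = -3.790  (gene H)
log2(0.424/1.543) = -1.864  (gene D)
log2(0.341/6.156) = -4.174  (gene G)
log2(9.840/2.154) = 2.192  (gene C)
log2(356.7/1090) = -1.612  (gene B)
log2(138.9/11.95) = 3.539  (gene A)
The largest magnitude belongs to gene G.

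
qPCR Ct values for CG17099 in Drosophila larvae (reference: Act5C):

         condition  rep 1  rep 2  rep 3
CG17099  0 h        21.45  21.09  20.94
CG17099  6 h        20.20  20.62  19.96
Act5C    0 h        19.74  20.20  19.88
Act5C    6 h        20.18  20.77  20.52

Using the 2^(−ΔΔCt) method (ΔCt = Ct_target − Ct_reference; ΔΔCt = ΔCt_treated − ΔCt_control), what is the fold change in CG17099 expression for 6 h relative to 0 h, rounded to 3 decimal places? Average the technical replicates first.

2.732

Mean Ct: CG17099 0 h 21.160; CG17099 6 h 20.260; Act5C 0 h 19.940; Act5C 6 h 20.490
ΔCt(0 h) = 21.160 − 19.940 = 1.220
ΔCt(6 h) = 20.260 − 20.490 = -0.230
ΔΔCt = -0.230 − 1.220 = -1.450
Fold change = 2^(−(-1.450)) = 2^1.450 = 2.7321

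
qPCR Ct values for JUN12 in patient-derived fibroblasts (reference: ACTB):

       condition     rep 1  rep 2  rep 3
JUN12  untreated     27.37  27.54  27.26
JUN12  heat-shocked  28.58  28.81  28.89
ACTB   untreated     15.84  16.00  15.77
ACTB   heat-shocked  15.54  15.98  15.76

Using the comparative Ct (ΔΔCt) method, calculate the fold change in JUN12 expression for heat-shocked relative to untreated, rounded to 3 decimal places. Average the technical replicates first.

0.358

Mean Ct: JUN12 untreated 27.390; JUN12 heat-shocked 28.760; ACTB untreated 15.870; ACTB heat-shocked 15.760
ΔCt(untreated) = 27.390 − 15.870 = 11.520
ΔCt(heat-shocked) = 28.760 − 15.760 = 13.000
ΔΔCt = 13.000 − 11.520 = 1.480
Fold change = 2^(−1.480) = 0.3585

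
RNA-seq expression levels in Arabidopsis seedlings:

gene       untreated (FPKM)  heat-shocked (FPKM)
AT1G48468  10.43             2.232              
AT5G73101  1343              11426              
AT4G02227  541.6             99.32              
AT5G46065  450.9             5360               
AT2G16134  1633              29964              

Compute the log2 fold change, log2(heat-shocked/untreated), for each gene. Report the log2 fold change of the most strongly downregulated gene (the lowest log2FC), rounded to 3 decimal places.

log2(2.232/10.43) = -2.224  (AT1G48468)
log2(11426/1343) = 3.089  (AT5G73101)
log2(99.32/541.6) = -2.447  (AT4G02227)
log2(5360/450.9) = 3.571  (AT5G46065)
log2(29964/1633) = 4.198  (AT2G16134)
AT4G02227 is most strongly downregulated.

-2.447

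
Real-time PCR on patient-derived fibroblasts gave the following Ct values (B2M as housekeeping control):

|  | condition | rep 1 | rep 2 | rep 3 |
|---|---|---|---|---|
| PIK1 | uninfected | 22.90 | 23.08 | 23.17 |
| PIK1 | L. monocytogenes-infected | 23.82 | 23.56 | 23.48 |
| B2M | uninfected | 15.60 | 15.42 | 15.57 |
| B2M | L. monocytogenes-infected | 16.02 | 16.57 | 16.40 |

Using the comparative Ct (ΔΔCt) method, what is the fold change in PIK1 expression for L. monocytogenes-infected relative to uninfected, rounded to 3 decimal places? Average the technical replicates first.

Mean Ct: PIK1 uninfected 23.050; PIK1 L. monocytogenes-infected 23.620; B2M uninfected 15.530; B2M L. monocytogenes-infected 16.330
ΔCt(uninfected) = 23.050 − 15.530 = 7.520
ΔCt(L. monocytogenes-infected) = 23.620 − 16.330 = 7.290
ΔΔCt = 7.290 − 7.520 = -0.230
Fold change = 2^(−(-0.230)) = 2^0.230 = 1.1728

1.173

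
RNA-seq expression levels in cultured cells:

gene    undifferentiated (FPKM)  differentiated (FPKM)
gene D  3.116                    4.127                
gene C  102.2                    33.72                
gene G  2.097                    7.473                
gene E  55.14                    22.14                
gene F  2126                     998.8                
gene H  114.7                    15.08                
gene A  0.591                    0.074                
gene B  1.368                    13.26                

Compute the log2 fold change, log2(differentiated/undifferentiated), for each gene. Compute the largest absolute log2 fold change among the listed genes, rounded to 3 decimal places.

3.277

log2(4.127/3.116) = 0.405  (gene D)
log2(33.72/102.2) = -1.600  (gene C)
log2(7.473/2.097) = 1.833  (gene G)
log2(22.14/55.14) = -1.316  (gene E)
log2(998.8/2126) = -1.090  (gene F)
log2(15.08/114.7) = -2.927  (gene H)
log2(0.074/0.591) = -2.998  (gene A)
log2(13.26/1.368) = 3.277  (gene B)
The largest magnitude belongs to gene B.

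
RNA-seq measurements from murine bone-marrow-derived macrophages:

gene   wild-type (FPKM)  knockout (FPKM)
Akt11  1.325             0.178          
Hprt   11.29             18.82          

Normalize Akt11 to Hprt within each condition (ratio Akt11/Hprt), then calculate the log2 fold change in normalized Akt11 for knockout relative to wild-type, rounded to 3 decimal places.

-3.633

Akt11/Hprt (wild-type) = 1.325 / 11.29 = 0.11736
Akt11/Hprt (knockout) = 0.178 / 18.82 = 0.009458
Fold change = 0.009458 / 0.11736 = 0.0806
log2(0.0806) = -3.6333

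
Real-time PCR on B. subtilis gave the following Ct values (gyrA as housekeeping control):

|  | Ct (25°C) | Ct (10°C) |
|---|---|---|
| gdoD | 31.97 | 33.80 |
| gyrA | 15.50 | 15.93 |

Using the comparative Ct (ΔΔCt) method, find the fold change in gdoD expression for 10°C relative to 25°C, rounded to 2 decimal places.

0.38

ΔCt(25°C) = 31.970 − 15.500 = 16.470
ΔCt(10°C) = 33.800 − 15.930 = 17.870
ΔΔCt = 17.870 − 16.470 = 1.400
Fold change = 2^(−1.400) = 0.379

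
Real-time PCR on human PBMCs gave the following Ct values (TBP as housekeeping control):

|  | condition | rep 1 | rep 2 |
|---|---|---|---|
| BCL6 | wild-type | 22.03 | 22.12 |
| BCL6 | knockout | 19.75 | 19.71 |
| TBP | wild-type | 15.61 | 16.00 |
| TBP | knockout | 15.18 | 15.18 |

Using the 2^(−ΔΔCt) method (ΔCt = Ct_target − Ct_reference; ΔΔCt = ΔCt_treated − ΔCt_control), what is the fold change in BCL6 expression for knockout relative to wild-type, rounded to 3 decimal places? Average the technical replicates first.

3.294

Mean Ct: BCL6 wild-type 22.075; BCL6 knockout 19.730; TBP wild-type 15.805; TBP knockout 15.180
ΔCt(wild-type) = 22.075 − 15.805 = 6.270
ΔCt(knockout) = 19.730 − 15.180 = 4.550
ΔΔCt = 4.550 − 6.270 = -1.720
Fold change = 2^(−(-1.720)) = 2^1.720 = 3.2944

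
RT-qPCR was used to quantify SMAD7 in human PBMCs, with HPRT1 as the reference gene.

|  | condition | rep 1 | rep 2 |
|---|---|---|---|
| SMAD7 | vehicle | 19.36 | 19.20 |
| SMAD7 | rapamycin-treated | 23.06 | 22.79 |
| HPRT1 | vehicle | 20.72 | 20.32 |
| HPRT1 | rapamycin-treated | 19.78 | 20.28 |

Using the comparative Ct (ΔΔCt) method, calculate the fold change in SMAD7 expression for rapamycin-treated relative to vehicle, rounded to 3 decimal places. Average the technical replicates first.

0.057

Mean Ct: SMAD7 vehicle 19.280; SMAD7 rapamycin-treated 22.925; HPRT1 vehicle 20.520; HPRT1 rapamycin-treated 20.030
ΔCt(vehicle) = 19.280 − 20.520 = -1.240
ΔCt(rapamycin-treated) = 22.925 − 20.030 = 2.895
ΔΔCt = 2.895 − (-1.240) = 4.135
Fold change = 2^(−4.135) = 0.0569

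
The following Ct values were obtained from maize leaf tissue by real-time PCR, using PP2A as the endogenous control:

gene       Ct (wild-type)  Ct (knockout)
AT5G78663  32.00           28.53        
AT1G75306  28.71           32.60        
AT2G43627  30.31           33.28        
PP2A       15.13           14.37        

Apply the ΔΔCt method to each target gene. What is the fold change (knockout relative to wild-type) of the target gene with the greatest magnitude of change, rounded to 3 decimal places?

AT5G78663: ΔΔCt = (28.53−14.37) − (32.00−15.13) = 14.16 − 16.87 = -2.71; fold change = 2^2.71 = 6.543
AT1G75306: ΔΔCt = (32.60−14.37) − (28.71−15.13) = 18.23 − 13.58 = 4.65; fold change = 2^-4.65 = 0.040
AT2G43627: ΔΔCt = (33.28−14.37) − (30.31−15.13) = 18.91 − 15.18 = 3.73; fold change = 2^-3.73 = 0.075
AT1G75306 has the largest |ΔΔCt| = 4.65.

0.040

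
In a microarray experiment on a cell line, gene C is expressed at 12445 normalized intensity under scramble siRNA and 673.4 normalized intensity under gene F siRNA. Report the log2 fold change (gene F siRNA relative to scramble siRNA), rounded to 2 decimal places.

Fold change = 673.4 / 12445 = 0.0541
log2(0.0541) = -4.208

-4.21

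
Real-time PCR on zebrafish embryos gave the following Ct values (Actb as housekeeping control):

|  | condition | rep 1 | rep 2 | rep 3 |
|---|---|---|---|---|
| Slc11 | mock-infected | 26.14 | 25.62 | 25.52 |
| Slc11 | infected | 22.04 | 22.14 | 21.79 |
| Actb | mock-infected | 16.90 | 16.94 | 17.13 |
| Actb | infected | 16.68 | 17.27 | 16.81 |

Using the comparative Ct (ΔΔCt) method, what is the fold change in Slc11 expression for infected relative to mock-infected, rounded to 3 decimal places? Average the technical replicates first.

Mean Ct: Slc11 mock-infected 25.760; Slc11 infected 21.990; Actb mock-infected 16.990; Actb infected 16.920
ΔCt(mock-infected) = 25.760 − 16.990 = 8.770
ΔCt(infected) = 21.990 − 16.920 = 5.070
ΔΔCt = 5.070 − 8.770 = -3.700
Fold change = 2^(−(-3.700)) = 2^3.700 = 12.9960

12.996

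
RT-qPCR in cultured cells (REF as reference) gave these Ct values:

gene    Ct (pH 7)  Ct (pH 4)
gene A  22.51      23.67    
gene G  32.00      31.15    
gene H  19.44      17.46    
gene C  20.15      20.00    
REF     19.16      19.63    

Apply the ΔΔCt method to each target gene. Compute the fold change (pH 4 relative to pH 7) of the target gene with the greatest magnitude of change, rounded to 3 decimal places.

gene A: ΔΔCt = (23.67−19.63) − (22.51−19.16) = 4.04 − 3.35 = 0.69; fold change = 2^-0.69 = 0.620
gene G: ΔΔCt = (31.15−19.63) − (32.00−19.16) = 11.52 − 12.84 = -1.32; fold change = 2^1.32 = 2.497
gene H: ΔΔCt = (17.46−19.63) − (19.44−19.16) = -2.17 − 0.28 = -2.45; fold change = 2^2.45 = 5.464
gene C: ΔΔCt = (20.00−19.63) − (20.15−19.16) = 0.37 − 0.99 = -0.62; fold change = 2^0.62 = 1.537
gene H has the largest |ΔΔCt| = 2.45.

5.464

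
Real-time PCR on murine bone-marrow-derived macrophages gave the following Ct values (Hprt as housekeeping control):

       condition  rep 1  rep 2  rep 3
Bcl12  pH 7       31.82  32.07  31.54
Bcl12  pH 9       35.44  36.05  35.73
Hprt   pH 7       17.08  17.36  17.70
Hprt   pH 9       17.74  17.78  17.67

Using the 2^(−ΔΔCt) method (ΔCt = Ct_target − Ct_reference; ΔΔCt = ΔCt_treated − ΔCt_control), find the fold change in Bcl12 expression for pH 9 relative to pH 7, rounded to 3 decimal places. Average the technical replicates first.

Mean Ct: Bcl12 pH 7 31.810; Bcl12 pH 9 35.740; Hprt pH 7 17.380; Hprt pH 9 17.730
ΔCt(pH 7) = 31.810 − 17.380 = 14.430
ΔCt(pH 9) = 35.740 − 17.730 = 18.010
ΔΔCt = 18.010 − 14.430 = 3.580
Fold change = 2^(−3.580) = 0.0836

0.084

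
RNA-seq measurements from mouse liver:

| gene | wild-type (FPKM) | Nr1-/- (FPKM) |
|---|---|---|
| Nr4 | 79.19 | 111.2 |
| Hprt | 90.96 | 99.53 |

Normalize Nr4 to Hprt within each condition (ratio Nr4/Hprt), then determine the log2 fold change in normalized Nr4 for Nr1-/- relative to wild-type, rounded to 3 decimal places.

Nr4/Hprt (wild-type) = 79.19 / 90.96 = 0.8706
Nr4/Hprt (Nr1-/-) = 111.2 / 99.53 = 1.1173
Fold change = 1.1173 / 0.8706 = 1.2833
log2(1.2833) = 0.3599

0.360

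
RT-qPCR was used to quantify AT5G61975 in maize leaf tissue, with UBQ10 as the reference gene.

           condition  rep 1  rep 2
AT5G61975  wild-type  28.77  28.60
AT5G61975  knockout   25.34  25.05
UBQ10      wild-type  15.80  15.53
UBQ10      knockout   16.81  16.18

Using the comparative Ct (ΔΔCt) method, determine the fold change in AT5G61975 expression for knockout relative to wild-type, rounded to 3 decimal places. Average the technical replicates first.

Mean Ct: AT5G61975 wild-type 28.685; AT5G61975 knockout 25.195; UBQ10 wild-type 15.665; UBQ10 knockout 16.495
ΔCt(wild-type) = 28.685 − 15.665 = 13.020
ΔCt(knockout) = 25.195 − 16.495 = 8.700
ΔΔCt = 8.700 − 13.020 = -4.320
Fold change = 2^(−(-4.320)) = 2^4.320 = 19.9733

19.973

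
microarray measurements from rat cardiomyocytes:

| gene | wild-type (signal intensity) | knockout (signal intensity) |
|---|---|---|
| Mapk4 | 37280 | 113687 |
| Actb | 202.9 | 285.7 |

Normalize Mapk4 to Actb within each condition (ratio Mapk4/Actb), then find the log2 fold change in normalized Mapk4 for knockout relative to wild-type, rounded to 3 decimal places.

1.115

Mapk4/Actb (wild-type) = 37280 / 202.9 = 183.74
Mapk4/Actb (knockout) = 113687 / 285.7 = 397.92
Fold change = 397.92 / 183.74 = 2.1657
log2(2.1657) = 1.1149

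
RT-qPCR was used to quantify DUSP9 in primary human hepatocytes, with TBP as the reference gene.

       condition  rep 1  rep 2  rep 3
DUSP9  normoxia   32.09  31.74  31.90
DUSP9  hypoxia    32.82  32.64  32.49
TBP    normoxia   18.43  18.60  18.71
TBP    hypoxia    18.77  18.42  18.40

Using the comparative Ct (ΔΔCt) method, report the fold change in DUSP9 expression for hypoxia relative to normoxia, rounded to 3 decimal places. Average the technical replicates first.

0.578

Mean Ct: DUSP9 normoxia 31.910; DUSP9 hypoxia 32.650; TBP normoxia 18.580; TBP hypoxia 18.530
ΔCt(normoxia) = 31.910 − 18.580 = 13.330
ΔCt(hypoxia) = 32.650 − 18.530 = 14.120
ΔΔCt = 14.120 − 13.330 = 0.790
Fold change = 2^(−0.790) = 0.5783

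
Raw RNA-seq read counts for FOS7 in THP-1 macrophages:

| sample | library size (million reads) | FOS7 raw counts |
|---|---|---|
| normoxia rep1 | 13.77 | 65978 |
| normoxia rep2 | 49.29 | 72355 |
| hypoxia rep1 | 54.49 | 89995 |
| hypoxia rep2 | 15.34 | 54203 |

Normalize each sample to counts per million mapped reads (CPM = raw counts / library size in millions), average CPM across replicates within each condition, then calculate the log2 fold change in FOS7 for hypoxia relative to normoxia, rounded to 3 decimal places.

CPM(normoxia rep1) = 65978 / 13.77 = 4791.4306
CPM(normoxia rep2) = 72355 / 49.29 = 1467.9448
CPM(hypoxia rep1) = 89995 / 54.49 = 1651.5874
CPM(hypoxia rep2) = 54203 / 15.34 = 3533.4420
mean CPM(normoxia) = 3129.6877; mean CPM(hypoxia) = 2592.5147
Fold change = 2592.5147 / 3129.6877 = 0.82836
log2(0.82836) = -0.2717

-0.272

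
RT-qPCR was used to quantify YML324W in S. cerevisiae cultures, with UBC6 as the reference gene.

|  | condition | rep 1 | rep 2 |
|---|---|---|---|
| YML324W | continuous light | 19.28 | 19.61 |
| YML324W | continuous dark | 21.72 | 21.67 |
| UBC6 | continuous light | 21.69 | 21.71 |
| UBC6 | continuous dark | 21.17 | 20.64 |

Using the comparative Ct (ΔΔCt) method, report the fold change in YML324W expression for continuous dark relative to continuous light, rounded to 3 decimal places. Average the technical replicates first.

Mean Ct: YML324W continuous light 19.445; YML324W continuous dark 21.695; UBC6 continuous light 21.700; UBC6 continuous dark 20.905
ΔCt(continuous light) = 19.445 − 21.700 = -2.255
ΔCt(continuous dark) = 21.695 − 20.905 = 0.790
ΔΔCt = 0.790 − (-2.255) = 3.045
Fold change = 2^(−3.045) = 0.1212

0.121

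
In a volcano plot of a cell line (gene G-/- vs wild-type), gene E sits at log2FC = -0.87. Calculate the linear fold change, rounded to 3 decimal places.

0.547

Fold change = 2^(-0.87) = 0.5471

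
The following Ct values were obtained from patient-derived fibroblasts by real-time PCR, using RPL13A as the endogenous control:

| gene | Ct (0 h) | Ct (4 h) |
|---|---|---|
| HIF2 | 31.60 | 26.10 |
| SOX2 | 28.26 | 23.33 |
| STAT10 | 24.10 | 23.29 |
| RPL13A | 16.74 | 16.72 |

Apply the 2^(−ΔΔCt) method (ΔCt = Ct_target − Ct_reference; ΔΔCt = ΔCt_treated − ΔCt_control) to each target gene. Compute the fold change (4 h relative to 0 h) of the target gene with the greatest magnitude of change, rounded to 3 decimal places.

44.632

HIF2: ΔΔCt = (26.10−16.72) − (31.60−16.74) = 9.38 − 14.86 = -5.48; fold change = 2^5.48 = 44.632
SOX2: ΔΔCt = (23.33−16.72) − (28.26−16.74) = 6.61 − 11.52 = -4.91; fold change = 2^4.91 = 30.065
STAT10: ΔΔCt = (23.29−16.72) − (24.10−16.74) = 6.57 − 7.36 = -0.79; fold change = 2^0.79 = 1.729
HIF2 has the largest |ΔΔCt| = 5.48.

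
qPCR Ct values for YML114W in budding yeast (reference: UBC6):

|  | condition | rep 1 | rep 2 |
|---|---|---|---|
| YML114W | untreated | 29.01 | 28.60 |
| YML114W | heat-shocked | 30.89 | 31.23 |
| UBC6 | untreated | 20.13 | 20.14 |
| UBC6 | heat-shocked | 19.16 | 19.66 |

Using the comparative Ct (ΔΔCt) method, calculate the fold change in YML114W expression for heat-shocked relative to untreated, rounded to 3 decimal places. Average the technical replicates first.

Mean Ct: YML114W untreated 28.805; YML114W heat-shocked 31.060; UBC6 untreated 20.135; UBC6 heat-shocked 19.410
ΔCt(untreated) = 28.805 − 20.135 = 8.670
ΔCt(heat-shocked) = 31.060 − 19.410 = 11.650
ΔΔCt = 11.650 − 8.670 = 2.980
Fold change = 2^(−2.980) = 0.1267

0.127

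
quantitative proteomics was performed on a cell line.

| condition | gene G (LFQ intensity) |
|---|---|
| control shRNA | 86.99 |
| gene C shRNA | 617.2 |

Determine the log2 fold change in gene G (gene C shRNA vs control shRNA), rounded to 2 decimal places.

Fold change = 617.2 / 86.99 = 7.0951
log2(7.0951) = 2.827

2.83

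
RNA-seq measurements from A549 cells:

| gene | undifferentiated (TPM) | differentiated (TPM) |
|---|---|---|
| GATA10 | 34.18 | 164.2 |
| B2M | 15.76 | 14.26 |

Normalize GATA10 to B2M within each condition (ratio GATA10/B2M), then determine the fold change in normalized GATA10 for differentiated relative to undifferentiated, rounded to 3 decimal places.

5.309

GATA10/B2M (undifferentiated) = 34.18 / 15.76 = 2.1688
GATA10/B2M (differentiated) = 164.2 / 14.26 = 11.515
Fold change = 11.515 / 2.1688 = 5.3093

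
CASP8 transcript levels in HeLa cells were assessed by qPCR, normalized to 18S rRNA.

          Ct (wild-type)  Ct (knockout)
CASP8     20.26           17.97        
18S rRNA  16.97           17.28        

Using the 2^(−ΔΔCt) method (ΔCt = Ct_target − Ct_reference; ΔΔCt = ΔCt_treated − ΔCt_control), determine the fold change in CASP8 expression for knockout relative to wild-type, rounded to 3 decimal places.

ΔCt(wild-type) = 20.260 − 16.970 = 3.290
ΔCt(knockout) = 17.970 − 17.280 = 0.690
ΔΔCt = 0.690 − 3.290 = -2.600
Fold change = 2^(−(-2.600)) = 2^2.600 = 6.0629

6.063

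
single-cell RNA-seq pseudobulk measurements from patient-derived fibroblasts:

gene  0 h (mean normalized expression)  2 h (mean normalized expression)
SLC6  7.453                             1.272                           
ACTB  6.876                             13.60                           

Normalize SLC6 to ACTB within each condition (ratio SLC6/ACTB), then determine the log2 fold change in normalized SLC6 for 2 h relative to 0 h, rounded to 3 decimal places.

-3.535

SLC6/ACTB (0 h) = 7.453 / 6.876 = 1.0839
SLC6/ACTB (2 h) = 1.272 / 13.60 = 0.093529
Fold change = 0.093529 / 1.0839 = 0.0863
log2(0.0863) = -3.5347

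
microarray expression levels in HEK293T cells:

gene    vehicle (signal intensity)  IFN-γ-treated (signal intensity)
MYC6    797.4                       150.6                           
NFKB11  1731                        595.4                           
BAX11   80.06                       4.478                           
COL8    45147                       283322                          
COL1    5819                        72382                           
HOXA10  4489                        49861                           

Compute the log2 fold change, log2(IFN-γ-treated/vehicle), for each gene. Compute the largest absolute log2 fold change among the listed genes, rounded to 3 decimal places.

log2(150.6/797.4) = -2.405  (MYC6)
log2(595.4/1731) = -1.540  (NFKB11)
log2(4.478/80.06) = -4.160  (BAX11)
log2(283322/45147) = 2.650  (COL8)
log2(72382/5819) = 3.637  (COL1)
log2(49861/4489) = 3.473  (HOXA10)
The largest magnitude belongs to BAX11.

4.160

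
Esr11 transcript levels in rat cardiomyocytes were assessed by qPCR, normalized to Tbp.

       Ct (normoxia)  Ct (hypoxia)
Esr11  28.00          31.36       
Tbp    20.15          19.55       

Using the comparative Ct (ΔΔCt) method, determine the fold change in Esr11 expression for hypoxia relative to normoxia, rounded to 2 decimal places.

0.06

ΔCt(normoxia) = 28.000 − 20.150 = 7.850
ΔCt(hypoxia) = 31.360 − 19.550 = 11.810
ΔΔCt = 11.810 − 7.850 = 3.960
Fold change = 2^(−3.960) = 0.064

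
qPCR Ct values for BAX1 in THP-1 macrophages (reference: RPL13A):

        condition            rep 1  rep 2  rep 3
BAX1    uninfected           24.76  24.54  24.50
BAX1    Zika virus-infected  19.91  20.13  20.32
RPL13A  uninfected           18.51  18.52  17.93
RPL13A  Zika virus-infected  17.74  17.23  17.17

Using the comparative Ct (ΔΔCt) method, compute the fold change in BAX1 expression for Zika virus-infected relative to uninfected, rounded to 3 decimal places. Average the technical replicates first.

Mean Ct: BAX1 uninfected 24.600; BAX1 Zika virus-infected 20.120; RPL13A uninfected 18.320; RPL13A Zika virus-infected 17.380
ΔCt(uninfected) = 24.600 − 18.320 = 6.280
ΔCt(Zika virus-infected) = 20.120 − 17.380 = 2.740
ΔΔCt = 2.740 − 6.280 = -3.540
Fold change = 2^(−(-3.540)) = 2^3.540 = 11.6318

11.632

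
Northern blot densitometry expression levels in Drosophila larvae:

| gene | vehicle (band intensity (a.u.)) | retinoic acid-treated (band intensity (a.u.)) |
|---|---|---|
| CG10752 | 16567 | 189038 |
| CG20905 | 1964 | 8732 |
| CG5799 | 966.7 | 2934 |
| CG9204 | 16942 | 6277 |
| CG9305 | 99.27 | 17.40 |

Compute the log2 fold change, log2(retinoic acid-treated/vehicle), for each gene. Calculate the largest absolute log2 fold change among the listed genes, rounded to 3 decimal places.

3.512

log2(189038/16567) = 3.512  (CG10752)
log2(8732/1964) = 2.153  (CG20905)
log2(2934/966.7) = 1.602  (CG5799)
log2(6277/16942) = -1.432  (CG9204)
log2(17.40/99.27) = -2.512  (CG9305)
The largest magnitude belongs to CG10752.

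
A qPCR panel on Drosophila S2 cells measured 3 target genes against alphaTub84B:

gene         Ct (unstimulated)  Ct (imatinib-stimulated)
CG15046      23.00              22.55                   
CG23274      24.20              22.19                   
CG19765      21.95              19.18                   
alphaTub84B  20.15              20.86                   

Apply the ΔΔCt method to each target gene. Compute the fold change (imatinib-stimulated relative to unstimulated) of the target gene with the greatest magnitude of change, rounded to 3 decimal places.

CG15046: ΔΔCt = (22.55−20.86) − (23.00−20.15) = 1.69 − 2.85 = -1.16; fold change = 2^1.16 = 2.235
CG23274: ΔΔCt = (22.19−20.86) − (24.20−20.15) = 1.33 − 4.05 = -2.72; fold change = 2^2.72 = 6.589
CG19765: ΔΔCt = (19.18−20.86) − (21.95−20.15) = -1.68 − 1.80 = -3.48; fold change = 2^3.48 = 11.158
CG19765 has the largest |ΔΔCt| = 3.48.

11.158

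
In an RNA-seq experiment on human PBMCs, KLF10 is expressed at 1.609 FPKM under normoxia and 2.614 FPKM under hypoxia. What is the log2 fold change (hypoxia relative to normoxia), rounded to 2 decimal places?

Fold change = 2.614 / 1.609 = 1.6246
log2(1.6246) = 0.700

0.70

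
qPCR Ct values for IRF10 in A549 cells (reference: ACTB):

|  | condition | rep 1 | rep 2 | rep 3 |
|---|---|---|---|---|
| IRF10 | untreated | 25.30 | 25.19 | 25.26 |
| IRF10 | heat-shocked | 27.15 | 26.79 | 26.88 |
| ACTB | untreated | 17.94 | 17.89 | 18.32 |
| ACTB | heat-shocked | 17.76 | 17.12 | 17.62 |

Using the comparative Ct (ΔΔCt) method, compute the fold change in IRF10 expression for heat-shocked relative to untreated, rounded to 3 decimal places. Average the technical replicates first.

0.212

Mean Ct: IRF10 untreated 25.250; IRF10 heat-shocked 26.940; ACTB untreated 18.050; ACTB heat-shocked 17.500
ΔCt(untreated) = 25.250 − 18.050 = 7.200
ΔCt(heat-shocked) = 26.940 − 17.500 = 9.440
ΔΔCt = 9.440 − 7.200 = 2.240
Fold change = 2^(−2.240) = 0.2117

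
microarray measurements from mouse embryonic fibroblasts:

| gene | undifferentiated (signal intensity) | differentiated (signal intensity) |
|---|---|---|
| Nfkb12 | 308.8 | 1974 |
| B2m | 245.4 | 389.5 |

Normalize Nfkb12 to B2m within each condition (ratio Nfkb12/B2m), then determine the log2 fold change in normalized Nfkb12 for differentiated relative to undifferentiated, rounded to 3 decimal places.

Nfkb12/B2m (undifferentiated) = 308.8 / 245.4 = 1.2584
Nfkb12/B2m (differentiated) = 1974 / 389.5 = 5.068
Fold change = 5.068 / 1.2584 = 4.0275
log2(4.0275) = 2.0099

2.010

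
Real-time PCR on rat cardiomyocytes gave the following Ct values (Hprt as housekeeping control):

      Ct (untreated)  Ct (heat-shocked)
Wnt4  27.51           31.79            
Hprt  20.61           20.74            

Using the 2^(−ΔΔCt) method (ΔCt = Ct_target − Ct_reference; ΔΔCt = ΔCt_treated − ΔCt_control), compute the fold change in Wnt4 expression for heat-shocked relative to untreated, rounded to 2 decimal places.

0.06

ΔCt(untreated) = 27.510 − 20.610 = 6.900
ΔCt(heat-shocked) = 31.790 − 20.740 = 11.050
ΔΔCt = 11.050 − 6.900 = 4.150
Fold change = 2^(−4.150) = 0.056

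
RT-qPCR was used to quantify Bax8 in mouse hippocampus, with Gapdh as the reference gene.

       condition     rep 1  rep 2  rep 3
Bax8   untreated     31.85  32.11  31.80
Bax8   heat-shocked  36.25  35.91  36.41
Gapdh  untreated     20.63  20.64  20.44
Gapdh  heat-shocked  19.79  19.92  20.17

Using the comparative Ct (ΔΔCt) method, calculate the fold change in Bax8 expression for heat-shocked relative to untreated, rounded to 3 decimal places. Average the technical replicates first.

Mean Ct: Bax8 untreated 31.920; Bax8 heat-shocked 36.190; Gapdh untreated 20.570; Gapdh heat-shocked 19.960
ΔCt(untreated) = 31.920 − 20.570 = 11.350
ΔCt(heat-shocked) = 36.190 − 19.960 = 16.230
ΔΔCt = 16.230 − 11.350 = 4.880
Fold change = 2^(−4.880) = 0.0340

0.034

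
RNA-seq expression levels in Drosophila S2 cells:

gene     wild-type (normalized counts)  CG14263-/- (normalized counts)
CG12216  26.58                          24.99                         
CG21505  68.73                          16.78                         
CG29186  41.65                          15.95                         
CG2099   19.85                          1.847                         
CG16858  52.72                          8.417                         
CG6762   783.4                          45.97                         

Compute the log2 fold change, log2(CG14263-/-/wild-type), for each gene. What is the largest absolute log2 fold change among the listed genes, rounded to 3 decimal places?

4.091

log2(24.99/26.58) = -0.089  (CG12216)
log2(16.78/68.73) = -2.034  (CG21505)
log2(15.95/41.65) = -1.385  (CG29186)
log2(1.847/19.85) = -3.426  (CG2099)
log2(8.417/52.72) = -2.647  (CG16858)
log2(45.97/783.4) = -4.091  (CG6762)
The largest magnitude belongs to CG6762.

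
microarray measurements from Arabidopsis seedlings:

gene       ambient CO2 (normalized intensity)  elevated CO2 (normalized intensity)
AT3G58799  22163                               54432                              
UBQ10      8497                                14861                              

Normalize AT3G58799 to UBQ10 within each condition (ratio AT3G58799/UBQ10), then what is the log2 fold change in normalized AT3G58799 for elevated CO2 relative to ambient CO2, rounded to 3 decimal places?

0.490

AT3G58799/UBQ10 (ambient CO2) = 22163 / 8497 = 2.6083
AT3G58799/UBQ10 (elevated CO2) = 54432 / 14861 = 3.6627
Fold change = 3.6627 / 2.6083 = 1.4042
log2(1.4042) = 0.4898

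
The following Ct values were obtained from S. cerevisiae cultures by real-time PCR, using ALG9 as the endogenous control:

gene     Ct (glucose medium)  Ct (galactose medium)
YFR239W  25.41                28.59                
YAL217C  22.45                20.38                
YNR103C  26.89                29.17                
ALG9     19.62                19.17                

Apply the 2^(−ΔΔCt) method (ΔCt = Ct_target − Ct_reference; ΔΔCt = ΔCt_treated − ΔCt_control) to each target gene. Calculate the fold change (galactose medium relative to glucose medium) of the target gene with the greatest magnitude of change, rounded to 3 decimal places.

0.081

YFR239W: ΔΔCt = (28.59−19.17) − (25.41−19.62) = 9.42 − 5.79 = 3.63; fold change = 2^-3.63 = 0.081
YAL217C: ΔΔCt = (20.38−19.17) − (22.45−19.62) = 1.21 − 2.83 = -1.62; fold change = 2^1.62 = 3.074
YNR103C: ΔΔCt = (29.17−19.17) − (26.89−19.62) = 10.00 − 7.27 = 2.73; fold change = 2^-2.73 = 0.151
YFR239W has the largest |ΔΔCt| = 3.63.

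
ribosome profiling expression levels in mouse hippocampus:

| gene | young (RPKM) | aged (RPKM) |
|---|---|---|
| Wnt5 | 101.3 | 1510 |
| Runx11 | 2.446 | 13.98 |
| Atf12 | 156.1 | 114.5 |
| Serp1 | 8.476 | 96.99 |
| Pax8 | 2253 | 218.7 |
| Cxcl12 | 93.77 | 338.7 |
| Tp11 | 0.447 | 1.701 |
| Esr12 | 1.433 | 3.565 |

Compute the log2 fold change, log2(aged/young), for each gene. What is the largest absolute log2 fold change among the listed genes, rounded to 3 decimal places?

3.898

log2(1510/101.3) = 3.898  (Wnt5)
log2(13.98/2.446) = 2.515  (Runx11)
log2(114.5/156.1) = -0.447  (Atf12)
log2(96.99/8.476) = 3.516  (Serp1)
log2(218.7/2253) = -3.365  (Pax8)
log2(338.7/93.77) = 1.853  (Cxcl12)
log2(1.701/0.447) = 1.928  (Tp11)
log2(3.565/1.433) = 1.315  (Esr12)
The largest magnitude belongs to Wnt5.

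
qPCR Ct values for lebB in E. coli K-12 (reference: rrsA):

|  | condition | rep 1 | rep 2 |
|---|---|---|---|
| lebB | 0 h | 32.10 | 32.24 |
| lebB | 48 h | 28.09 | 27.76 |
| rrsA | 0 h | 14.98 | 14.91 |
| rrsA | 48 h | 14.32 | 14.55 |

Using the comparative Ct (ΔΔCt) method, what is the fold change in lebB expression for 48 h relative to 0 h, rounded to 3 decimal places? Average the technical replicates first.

Mean Ct: lebB 0 h 32.170; lebB 48 h 27.925; rrsA 0 h 14.945; rrsA 48 h 14.435
ΔCt(0 h) = 32.170 − 14.945 = 17.225
ΔCt(48 h) = 27.925 − 14.435 = 13.490
ΔΔCt = 13.490 − 17.225 = -3.735
Fold change = 2^(−(-3.735)) = 2^3.735 = 13.3152

13.315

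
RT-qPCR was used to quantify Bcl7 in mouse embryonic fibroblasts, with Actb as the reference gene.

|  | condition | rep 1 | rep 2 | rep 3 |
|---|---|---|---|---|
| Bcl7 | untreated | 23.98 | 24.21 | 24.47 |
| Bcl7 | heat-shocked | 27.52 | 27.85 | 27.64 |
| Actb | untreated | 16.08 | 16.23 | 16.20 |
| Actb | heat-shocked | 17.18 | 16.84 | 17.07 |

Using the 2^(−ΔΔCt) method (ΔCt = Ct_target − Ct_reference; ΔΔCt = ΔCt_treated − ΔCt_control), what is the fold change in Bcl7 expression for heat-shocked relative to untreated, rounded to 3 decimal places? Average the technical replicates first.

0.166

Mean Ct: Bcl7 untreated 24.220; Bcl7 heat-shocked 27.670; Actb untreated 16.170; Actb heat-shocked 17.030
ΔCt(untreated) = 24.220 − 16.170 = 8.050
ΔCt(heat-shocked) = 27.670 − 17.030 = 10.640
ΔΔCt = 10.640 − 8.050 = 2.590
Fold change = 2^(−2.590) = 0.1661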